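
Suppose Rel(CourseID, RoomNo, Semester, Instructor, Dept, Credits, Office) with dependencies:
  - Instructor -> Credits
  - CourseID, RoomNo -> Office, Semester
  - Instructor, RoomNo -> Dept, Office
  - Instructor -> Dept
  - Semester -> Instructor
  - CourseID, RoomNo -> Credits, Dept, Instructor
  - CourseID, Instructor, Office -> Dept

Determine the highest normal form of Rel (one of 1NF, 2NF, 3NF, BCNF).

Candidate key: {CourseID, RoomNo}. Prime attributes: {CourseID, RoomNo}.
Instructor -> Credits breaks BCNF: {Instructor}⁺ = {Credits, Dept, Instructor}, so {Instructor} is not a superkey.
Instructor -> Credits has non-prime {Credits} on the right and a non-superkey on the left, so 3NF fails.
No non-prime attribute depends on a proper subset of any candidate key, so 2NF holds.

2NF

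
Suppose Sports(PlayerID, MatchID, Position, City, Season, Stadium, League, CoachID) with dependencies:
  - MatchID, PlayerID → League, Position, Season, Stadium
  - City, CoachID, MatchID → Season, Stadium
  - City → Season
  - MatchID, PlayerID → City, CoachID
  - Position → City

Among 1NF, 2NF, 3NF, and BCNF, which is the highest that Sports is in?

Candidate key: {MatchID, PlayerID}. Prime attributes: {MatchID, PlayerID}.
For City, CoachID, MatchID → Season, Stadium we have {City, CoachID, MatchID}⁺ = {City, CoachID, MatchID, Season, Stadium}; {City, CoachID, MatchID} is not a superkey, so BCNF fails.
Because {Season, Stadium} are non-prime and the left side of City, CoachID, MatchID → Season, Stadium is not a superkey, the relation is not in 3NF.
Checking every proper subset of each key, none determines a non-prime attribute — 2NF is satisfied.

2NF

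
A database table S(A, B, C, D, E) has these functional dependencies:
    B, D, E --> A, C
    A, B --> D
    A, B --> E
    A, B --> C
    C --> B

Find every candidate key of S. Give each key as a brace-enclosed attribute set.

{A, B}⁺ = {A, B, C, D, E} — all of the relation — so {A, B} is a candidate key.
{A, C}⁺ = {A, B, C, D, E} — all of the relation — so {A, C} is a candidate key.
{B, D, E}⁺ = {A, B, C, D, E} — all of the relation — so {B, D, E} is a candidate key.
{C, D, E}⁺ = {A, B, C, D, E} — all of the relation — so {C, D, E} is a candidate key.
These are minimal and exhaustive — every other superkey contains one of them.

{A, B}, {A, C}, {B, D, E}, {C, D, E}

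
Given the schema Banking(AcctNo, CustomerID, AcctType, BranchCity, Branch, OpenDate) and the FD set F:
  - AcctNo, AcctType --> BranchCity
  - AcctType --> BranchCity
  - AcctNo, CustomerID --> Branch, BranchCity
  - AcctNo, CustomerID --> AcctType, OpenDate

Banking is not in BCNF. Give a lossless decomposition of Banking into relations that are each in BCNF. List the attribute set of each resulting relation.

{AcctNo, AcctType, Branch, CustomerID, OpenDate}; {AcctType, BranchCity}

Candidate key of the original relation: {AcctNo, CustomerID}.
Within {AcctNo, AcctType, Branch, BranchCity, CustomerID, OpenDate}: {AcctNo, AcctType}⁺ ∩ {AcctNo, AcctType, Branch, BranchCity, CustomerID, OpenDate} = {AcctNo, AcctType, BranchCity}, not the whole set, so AcctNo, AcctType --> BranchCity violates BCNF; decompose into {AcctNo, AcctType, BranchCity} and {AcctNo, AcctType, Branch, CustomerID, OpenDate}.
Within {AcctNo, AcctType, BranchCity}: {AcctType}⁺ ∩ {AcctNo, AcctType, BranchCity} = {AcctType, BranchCity}, not the whole set, so AcctType --> BranchCity violates BCNF; decompose into {AcctType, BranchCity} and {AcctNo, AcctType}.
{AcctType, BranchCity}: every determinant is a superkey — BCNF.
{AcctNo, AcctType}: every determinant is a superkey — BCNF.
{AcctNo, AcctType, Branch, CustomerID, OpenDate}: every determinant is a superkey — BCNF.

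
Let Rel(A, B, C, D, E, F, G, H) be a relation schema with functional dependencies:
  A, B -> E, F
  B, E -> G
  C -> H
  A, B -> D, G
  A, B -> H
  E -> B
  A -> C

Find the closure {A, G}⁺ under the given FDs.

{A, C, G, H}

Start with {A, G}.
A -> C applies; add {C} → now {A, C, G}.
C -> H applies; add {H} → now {A, C, G, H}.
No further FD applies.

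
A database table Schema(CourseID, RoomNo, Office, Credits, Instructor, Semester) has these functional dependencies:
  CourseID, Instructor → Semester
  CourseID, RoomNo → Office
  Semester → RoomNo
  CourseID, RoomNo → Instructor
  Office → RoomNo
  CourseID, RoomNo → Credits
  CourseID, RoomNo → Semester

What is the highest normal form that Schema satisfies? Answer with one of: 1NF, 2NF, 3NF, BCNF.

3NF

Candidate keys: {CourseID, Instructor}, {CourseID, Office}, {CourseID, RoomNo}, {CourseID, Semester}. Prime attributes: {CourseID, Instructor, Office, RoomNo, Semester}.
Semester → RoomNo breaks BCNF: {Semester}⁺ = {RoomNo, Semester}, so {Semester} is not a superkey.
Since {RoomNo} ⊆ prime attributes and every other non-superkey FD also has a prime right side, the schema is in 3NF.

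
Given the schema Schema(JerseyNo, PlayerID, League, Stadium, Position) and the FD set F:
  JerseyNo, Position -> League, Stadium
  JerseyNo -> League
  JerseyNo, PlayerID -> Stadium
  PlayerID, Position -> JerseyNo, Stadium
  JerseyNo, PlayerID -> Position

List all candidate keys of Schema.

{JerseyNo, PlayerID}, {PlayerID, Position}

Attributes never on any right-hand side: {PlayerID} — every candidate key must contain it.
{JerseyNo, PlayerID} is a candidate key since {JerseyNo, PlayerID}⁺ = {JerseyNo, League, PlayerID, Position, Stadium} covers every attribute.
{PlayerID, Position} is a candidate key since {PlayerID, Position}⁺ = {JerseyNo, League, PlayerID, Position, Stadium} covers every attribute.
These are minimal and exhaustive — every other superkey contains one of them.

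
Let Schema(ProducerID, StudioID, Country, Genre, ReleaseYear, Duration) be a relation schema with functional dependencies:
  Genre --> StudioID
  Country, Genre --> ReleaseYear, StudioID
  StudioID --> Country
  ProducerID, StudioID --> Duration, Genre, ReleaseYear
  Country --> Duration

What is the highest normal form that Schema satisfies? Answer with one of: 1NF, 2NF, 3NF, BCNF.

1NF

Candidate keys: {Genre, ProducerID}, {ProducerID, StudioID}. Prime attributes: {Genre, ProducerID, StudioID}.
Genre --> StudioID: {Genre}⁺ = {Country, Duration, Genre, ReleaseYear, StudioID}, which is not all of the attributes, so the left side is not a superkey — BCNF is violated.
Because {ReleaseYear} is non-prime and the left side of Country, Genre --> ReleaseYear, StudioID is not a superkey, the relation is not in 3NF.
Since {Genre} ⊂ {Genre, ProducerID} and {Genre}⁺ ⊇ {Country, Duration, ReleaseYear} with {Country, Duration, ReleaseYear} non-prime, there is a partial dependency; 2NF fails.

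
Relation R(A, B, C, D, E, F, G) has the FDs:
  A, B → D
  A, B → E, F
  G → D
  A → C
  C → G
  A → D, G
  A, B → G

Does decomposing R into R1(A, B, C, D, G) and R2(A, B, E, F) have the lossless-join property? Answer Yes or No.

R1 ∩ R2 = {A, B}; its closure under F is {A, B, C, D, E, F, G}.
R1 is contained in that closure, so R1 ∩ R2 → R1 holds and the join is lossless.

Yes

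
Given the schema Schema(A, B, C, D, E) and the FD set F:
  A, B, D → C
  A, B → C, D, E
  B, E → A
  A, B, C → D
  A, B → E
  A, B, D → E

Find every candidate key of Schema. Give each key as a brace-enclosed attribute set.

{A, B}, {B, E}

No FD produces {B}, so it must be in every candidate key.
{A, B} is a candidate key since {A, B}⁺ = {A, B, C, D, E} covers every attribute.
{B, E} is a candidate key since {B, E}⁺ = {A, B, C, D, E} covers every attribute.
No proper subset of any of these is a key, and no other minimal superkey exists.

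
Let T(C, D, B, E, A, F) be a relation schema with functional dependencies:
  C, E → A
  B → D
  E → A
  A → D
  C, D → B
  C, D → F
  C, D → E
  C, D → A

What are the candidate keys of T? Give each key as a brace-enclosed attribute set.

{A, C}, {B, C}, {C, D}, {C, E}

No FD produces {C}, so it must be in every candidate key.
{A, C}⁺ = {A, B, C, D, E, F}, which is every attribute, so {A, C} is a candidate key.
{B, C}⁺ = {A, B, C, D, E, F}, which is every attribute, so {B, C} is a candidate key.
{C, D}⁺ = {A, B, C, D, E, F}, which is every attribute, so {C, D} is a candidate key.
{C, E}⁺ = {A, B, C, D, E, F}, which is every attribute, so {C, E} is a candidate key.
No proper subset of any of these is a key, and no other minimal superkey exists.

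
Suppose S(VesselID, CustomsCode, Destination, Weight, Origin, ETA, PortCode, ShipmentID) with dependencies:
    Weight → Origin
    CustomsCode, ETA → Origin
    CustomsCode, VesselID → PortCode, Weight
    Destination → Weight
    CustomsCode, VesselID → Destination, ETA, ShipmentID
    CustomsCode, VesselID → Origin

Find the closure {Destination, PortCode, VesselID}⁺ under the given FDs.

{Destination, Origin, PortCode, VesselID, Weight}

Start with {Destination, PortCode, VesselID}.
Destination → Weight applies; add {Weight} → now {Destination, PortCode, VesselID, Weight}.
Weight → Origin applies; add {Origin} → now {Destination, Origin, PortCode, VesselID, Weight}.
No further FD applies.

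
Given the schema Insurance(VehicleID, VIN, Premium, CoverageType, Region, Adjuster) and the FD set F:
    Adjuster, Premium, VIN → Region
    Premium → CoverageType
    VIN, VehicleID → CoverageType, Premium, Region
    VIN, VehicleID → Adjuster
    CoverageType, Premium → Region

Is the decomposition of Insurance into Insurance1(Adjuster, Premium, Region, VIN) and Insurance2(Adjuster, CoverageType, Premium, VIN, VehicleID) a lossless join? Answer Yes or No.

Yes

Insurance1 ∩ Insurance2 = {Adjuster, Premium, VIN}; its closure under F is {Adjuster, CoverageType, Premium, Region, VIN}.
Since Insurance1 ⊆ {Adjuster, CoverageType, Premium, Region, VIN}, the intersection is a superkey of Insurance1; the decomposition is lossless.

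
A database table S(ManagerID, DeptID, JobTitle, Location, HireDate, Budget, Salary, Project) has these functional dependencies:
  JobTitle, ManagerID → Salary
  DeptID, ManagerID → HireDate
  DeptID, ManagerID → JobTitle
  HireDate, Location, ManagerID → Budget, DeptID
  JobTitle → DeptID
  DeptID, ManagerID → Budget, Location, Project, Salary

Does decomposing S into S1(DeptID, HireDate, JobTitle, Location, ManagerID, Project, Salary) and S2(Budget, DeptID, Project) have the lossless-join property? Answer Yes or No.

Common attributes: {DeptID, Project}; their closure is {DeptID, Project}.
The closure covers neither S1 nor S2 entirely; the join is not lossless.

No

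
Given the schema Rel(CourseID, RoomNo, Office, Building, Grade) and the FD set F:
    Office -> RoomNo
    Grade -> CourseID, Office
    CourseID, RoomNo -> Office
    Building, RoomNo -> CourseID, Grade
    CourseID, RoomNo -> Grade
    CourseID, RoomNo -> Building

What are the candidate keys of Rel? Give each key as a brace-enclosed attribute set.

{Building, Office}, {Building, RoomNo}, {CourseID, Office}, {CourseID, RoomNo}, {Grade}

{Grade} is a candidate key since {Grade}⁺ = {Building, CourseID, Grade, Office, RoomNo} covers every attribute.
{Building, Office} is a candidate key since {Building, Office}⁺ = {Building, CourseID, Grade, Office, RoomNo} covers every attribute.
{Building, RoomNo} is a candidate key since {Building, RoomNo}⁺ = {Building, CourseID, Grade, Office, RoomNo} covers every attribute.
{CourseID, Office} is a candidate key since {CourseID, Office}⁺ = {Building, CourseID, Grade, Office, RoomNo} covers every attribute.
{CourseID, RoomNo} is a candidate key since {CourseID, RoomNo}⁺ = {Building, CourseID, Grade, Office, RoomNo} covers every attribute.
Any other superkey properly contains one of these, so there are no further candidate keys.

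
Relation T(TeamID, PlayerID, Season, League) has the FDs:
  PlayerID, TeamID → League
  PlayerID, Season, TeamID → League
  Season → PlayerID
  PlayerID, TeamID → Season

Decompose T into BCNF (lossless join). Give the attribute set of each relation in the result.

{League, Season, TeamID}; {PlayerID, Season}

Candidate keys of the original relation: {PlayerID, TeamID}, {Season, TeamID}.
{League, PlayerID, Season, TeamID}: {Season} determines {PlayerID, Season} here but is not a superkey — split on Season → PlayerID, giving {PlayerID, Season} and {League, Season, TeamID}.
{PlayerID, Season} has no BCNF violation.
{League, Season, TeamID} has no BCNF violation.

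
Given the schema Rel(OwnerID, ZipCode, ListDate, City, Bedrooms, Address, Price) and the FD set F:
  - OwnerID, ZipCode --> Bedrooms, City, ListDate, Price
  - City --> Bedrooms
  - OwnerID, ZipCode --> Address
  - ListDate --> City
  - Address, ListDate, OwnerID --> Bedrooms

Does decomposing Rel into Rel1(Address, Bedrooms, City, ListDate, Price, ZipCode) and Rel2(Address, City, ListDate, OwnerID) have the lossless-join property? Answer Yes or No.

No

Common attributes: {Address, City, ListDate}; their closure is {Address, Bedrooms, City, ListDate}.
Neither Rel1 nor Rel2 is contained in that closure, so the decomposition is lossy.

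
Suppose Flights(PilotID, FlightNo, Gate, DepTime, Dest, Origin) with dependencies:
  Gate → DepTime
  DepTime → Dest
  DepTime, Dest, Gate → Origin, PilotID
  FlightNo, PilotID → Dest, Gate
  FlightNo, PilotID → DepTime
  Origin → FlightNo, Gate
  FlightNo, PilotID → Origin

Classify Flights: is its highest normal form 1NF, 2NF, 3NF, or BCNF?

Candidate keys: {FlightNo, PilotID}, {Gate}, {Origin}. Prime attributes: {FlightNo, Gate, Origin, PilotID}.
DepTime → Dest: {DepTime}⁺ = {DepTime, Dest}, which is not all of the attributes, so the left side is not a superkey — BCNF is violated.
DepTime → Dest has non-prime {Dest} on the right and a non-superkey on the left, so 3NF fails.
Checking every proper subset of each key, none determines a non-prime attribute — 2NF is satisfied.

2NF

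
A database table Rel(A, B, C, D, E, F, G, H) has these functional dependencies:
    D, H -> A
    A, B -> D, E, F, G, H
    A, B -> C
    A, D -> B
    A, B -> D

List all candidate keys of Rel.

Closure of {A, B} is {A, B, C, D, E, F, G, H}, the whole schema; {A, B} is a candidate key.
Closure of {A, D} is {A, B, C, D, E, F, G, H}, the whole schema; {A, D} is a candidate key.
Closure of {D, H} is {A, B, C, D, E, F, G, H}, the whole schema; {D, H} is a candidate key.
These are minimal and exhaustive — every other superkey contains one of them.

{A, B}, {A, D}, {D, H}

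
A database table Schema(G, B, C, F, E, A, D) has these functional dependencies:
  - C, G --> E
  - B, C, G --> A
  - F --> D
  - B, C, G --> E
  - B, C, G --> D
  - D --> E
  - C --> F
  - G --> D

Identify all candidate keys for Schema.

No FD produces {B, C, G}, so they must be in every candidate key.
{B, C, G}⁺ = {A, B, C, D, E, F, G}, which is every attribute, so {B, C, G} is a candidate key.
Every other attribute set either contains this one or has a smaller closure.

{B, C, G}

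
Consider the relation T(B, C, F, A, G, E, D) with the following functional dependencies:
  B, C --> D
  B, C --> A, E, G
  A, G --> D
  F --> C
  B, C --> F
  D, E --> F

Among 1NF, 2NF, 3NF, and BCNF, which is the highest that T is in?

3NF

Candidate keys: {A, B, E, G}, {B, C}, {B, D, E}, {B, F}. Prime attributes: {A, B, C, D, E, F, G}.
A, G --> D breaks BCNF: {A, G}⁺ = {A, D, G}, so {A, G} is not a superkey.
Since {D} ⊆ prime attributes and every other non-superkey FD also has a prime right side, the schema is in 3NF.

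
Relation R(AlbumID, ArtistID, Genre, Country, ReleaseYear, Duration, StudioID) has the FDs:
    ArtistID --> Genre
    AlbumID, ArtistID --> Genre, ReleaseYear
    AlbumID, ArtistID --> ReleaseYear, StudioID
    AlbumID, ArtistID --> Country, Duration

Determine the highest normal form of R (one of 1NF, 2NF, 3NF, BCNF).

1NF

Candidate key: {AlbumID, ArtistID}. Prime attributes: {AlbumID, ArtistID}.
For ArtistID --> Genre we have {ArtistID}⁺ = {ArtistID, Genre}; {ArtistID} is not a superkey, so BCNF fails.
ArtistID --> Genre determines the non-prime attribute {Genre} from a non-superkey — 3NF is violated.
{ArtistID} is a proper subset of the key {AlbumID, ArtistID}, and {ArtistID}⁺ contains the non-prime attribute {Genre} — a partial dependency, so 2NF is violated.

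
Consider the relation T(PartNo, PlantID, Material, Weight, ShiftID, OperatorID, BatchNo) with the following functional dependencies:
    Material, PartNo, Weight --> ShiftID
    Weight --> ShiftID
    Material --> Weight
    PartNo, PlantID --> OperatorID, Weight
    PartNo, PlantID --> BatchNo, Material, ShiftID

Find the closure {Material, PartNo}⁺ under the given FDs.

{Material, PartNo, ShiftID, Weight}

Start with {Material, PartNo}.
Material --> Weight applies; add {Weight} → now {Material, PartNo, Weight}.
Material, PartNo, Weight --> ShiftID applies; add {ShiftID} → now {Material, PartNo, ShiftID, Weight}.
No further FD applies.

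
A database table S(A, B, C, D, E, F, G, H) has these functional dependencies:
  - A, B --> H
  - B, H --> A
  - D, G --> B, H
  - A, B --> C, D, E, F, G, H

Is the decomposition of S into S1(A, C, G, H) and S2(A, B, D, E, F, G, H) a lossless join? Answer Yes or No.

No

The shared attributes are {A, G, H} and {A, G, H}⁺ = {A, G, H}.
Neither S1 nor S2 is contained in that closure, so the decomposition is lossy.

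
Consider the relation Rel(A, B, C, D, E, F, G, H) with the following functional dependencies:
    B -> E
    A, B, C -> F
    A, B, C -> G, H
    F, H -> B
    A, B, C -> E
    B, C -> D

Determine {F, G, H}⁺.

{B, E, F, G, H}

Start with {F, G, H}.
F, H -> B applies; add {B} → now {B, F, G, H}.
B -> E applies; add {E} → now {B, E, F, G, H}.
No further FD applies.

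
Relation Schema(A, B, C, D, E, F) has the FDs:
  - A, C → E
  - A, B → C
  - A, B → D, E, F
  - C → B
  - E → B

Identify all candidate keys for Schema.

{A} never appears on the right of any FD, so every key must include it.
{A, B} is a candidate key since {A, B}⁺ = {A, B, C, D, E, F} covers every attribute.
{A, C} is a candidate key since {A, C}⁺ = {A, B, C, D, E, F} covers every attribute.
{A, E} is a candidate key since {A, E}⁺ = {A, B, C, D, E, F} covers every attribute.
These are minimal and exhaustive — every other superkey contains one of them.

{A, B}, {A, C}, {A, E}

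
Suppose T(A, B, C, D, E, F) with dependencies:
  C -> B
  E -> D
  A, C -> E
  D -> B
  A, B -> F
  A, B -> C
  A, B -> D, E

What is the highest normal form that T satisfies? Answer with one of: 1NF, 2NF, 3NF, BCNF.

Candidate keys: {A, B}, {A, C}, {A, D}, {A, E}. Prime attributes: {A, B, C, D, E}.
C -> B: {C}⁺ = {B, C}, which is not all of the attributes, so the left side is not a superkey — BCNF is violated.
But every attribute on its right side ({B}) is prime, and the same holds for every other non-superkey FD, so 3NF still holds.

3NF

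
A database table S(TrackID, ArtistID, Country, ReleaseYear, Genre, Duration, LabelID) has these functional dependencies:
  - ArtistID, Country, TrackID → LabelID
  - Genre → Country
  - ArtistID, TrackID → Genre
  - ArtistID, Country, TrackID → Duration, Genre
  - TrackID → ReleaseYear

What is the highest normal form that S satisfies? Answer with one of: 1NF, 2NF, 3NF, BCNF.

Candidate key: {ArtistID, TrackID}. Prime attributes: {ArtistID, TrackID}.
Genre → Country: {Genre}⁺ = {Country, Genre}, which is not all of the attributes, so the left side is not a superkey — BCNF is violated.
Genre → Country has non-prime {Country} on the right and a non-superkey on the left, so 3NF fails.
Since {TrackID} ⊂ {ArtistID, TrackID} and {TrackID}⁺ ⊇ {ReleaseYear} with {ReleaseYear} non-prime, there is a partial dependency; 2NF fails.

1NF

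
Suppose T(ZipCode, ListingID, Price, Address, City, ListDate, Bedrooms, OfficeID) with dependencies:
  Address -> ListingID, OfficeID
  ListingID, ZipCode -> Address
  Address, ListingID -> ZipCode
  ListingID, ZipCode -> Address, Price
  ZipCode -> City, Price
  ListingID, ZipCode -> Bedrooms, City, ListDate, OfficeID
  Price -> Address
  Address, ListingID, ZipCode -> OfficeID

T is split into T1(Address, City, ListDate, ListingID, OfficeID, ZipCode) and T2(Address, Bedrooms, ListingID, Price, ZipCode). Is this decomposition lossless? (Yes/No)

Common attributes: {Address, ListingID, ZipCode}; their closure is {Address, Bedrooms, City, ListDate, ListingID, OfficeID, Price, ZipCode}.
Since T1 ⊆ {Address, Bedrooms, City, ListDate, ListingID, OfficeID, Price, ZipCode}, the intersection is a superkey of T1; the decomposition is lossless.

Yes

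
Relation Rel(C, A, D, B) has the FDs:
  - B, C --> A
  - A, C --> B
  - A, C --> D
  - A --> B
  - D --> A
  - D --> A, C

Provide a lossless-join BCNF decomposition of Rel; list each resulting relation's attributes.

Candidate keys of the original relation: {A, C}, {B, C}, {D}.
{A, B, C, D}: {A} determines {A, B} here but is not a superkey — split on A --> B, giving {A, B} and {A, C, D}.
{A, B}: every determinant is a superkey — BCNF.
{A, C, D}: every determinant is a superkey — BCNF.

{A, B}; {A, C, D}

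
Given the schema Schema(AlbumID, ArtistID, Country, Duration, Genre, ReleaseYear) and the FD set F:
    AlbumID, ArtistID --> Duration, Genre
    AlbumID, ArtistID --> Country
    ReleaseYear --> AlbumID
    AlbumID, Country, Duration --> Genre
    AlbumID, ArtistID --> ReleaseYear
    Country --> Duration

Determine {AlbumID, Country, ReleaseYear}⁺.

{AlbumID, Country, Duration, Genre, ReleaseYear}

Start with {AlbumID, Country, ReleaseYear}.
Country --> Duration applies; add {Duration} → now {AlbumID, Country, Duration, ReleaseYear}.
AlbumID, Country, Duration --> Genre applies; add {Genre} → now {AlbumID, Country, Duration, Genre, ReleaseYear}.
No further FD applies.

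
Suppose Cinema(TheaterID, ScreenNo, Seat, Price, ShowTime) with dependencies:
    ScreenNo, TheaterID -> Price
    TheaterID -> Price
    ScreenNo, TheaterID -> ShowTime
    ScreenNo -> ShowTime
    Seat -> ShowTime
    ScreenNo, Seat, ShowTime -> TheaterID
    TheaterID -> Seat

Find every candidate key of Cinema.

{ScreenNo, Seat}, {ScreenNo, TheaterID}

No FD produces {ScreenNo}, so it must be in every candidate key.
{ScreenNo, Seat}⁺ = {Price, ScreenNo, Seat, ShowTime, TheaterID}, which is every attribute, so {ScreenNo, Seat} is a candidate key.
{ScreenNo, TheaterID}⁺ = {Price, ScreenNo, Seat, ShowTime, TheaterID}, which is every attribute, so {ScreenNo, TheaterID} is a candidate key.
Any other superkey properly contains one of these, so there are no further candidate keys.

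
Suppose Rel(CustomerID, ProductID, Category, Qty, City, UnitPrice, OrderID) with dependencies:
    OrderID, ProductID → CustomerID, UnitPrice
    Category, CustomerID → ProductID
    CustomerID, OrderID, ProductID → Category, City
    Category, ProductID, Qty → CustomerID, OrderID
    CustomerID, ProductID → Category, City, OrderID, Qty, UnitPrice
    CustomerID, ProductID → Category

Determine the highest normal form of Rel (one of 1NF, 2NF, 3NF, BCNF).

Candidate keys: {Category, CustomerID}, {Category, ProductID, Qty}, {CustomerID, ProductID}, {OrderID, ProductID}. Prime attributes: {Category, CustomerID, OrderID, ProductID, Qty}.
The left-hand side of every FD is a superkey, so BCNF is satisfied.

BCNF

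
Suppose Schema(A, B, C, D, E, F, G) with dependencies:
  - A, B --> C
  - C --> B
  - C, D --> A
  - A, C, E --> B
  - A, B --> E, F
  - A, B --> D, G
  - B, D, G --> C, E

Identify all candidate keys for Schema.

{A, B}, {A, C}, {B, D, G}, {C, D}

{A, B}⁺ = {A, B, C, D, E, F, G}, which is every attribute, so {A, B} is a candidate key.
{A, C}⁺ = {A, B, C, D, E, F, G}, which is every attribute, so {A, C} is a candidate key.
{C, D}⁺ = {A, B, C, D, E, F, G}, which is every attribute, so {C, D} is a candidate key.
{B, D, G}⁺ = {A, B, C, D, E, F, G}, which is every attribute, so {B, D, G} is a candidate key.
No proper subset of any of these is a key, and no other minimal superkey exists.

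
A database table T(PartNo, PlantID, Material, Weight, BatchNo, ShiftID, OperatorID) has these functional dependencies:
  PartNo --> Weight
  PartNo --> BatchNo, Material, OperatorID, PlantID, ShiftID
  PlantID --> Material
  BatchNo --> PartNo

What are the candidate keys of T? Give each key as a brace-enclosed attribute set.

{BatchNo}, {PartNo}

{BatchNo} is a candidate key since {BatchNo}⁺ = {BatchNo, Material, OperatorID, PartNo, PlantID, ShiftID, Weight} covers every attribute.
{PartNo} is a candidate key since {PartNo}⁺ = {BatchNo, Material, OperatorID, PartNo, PlantID, ShiftID, Weight} covers every attribute.
These are minimal and exhaustive — every other superkey contains one of them.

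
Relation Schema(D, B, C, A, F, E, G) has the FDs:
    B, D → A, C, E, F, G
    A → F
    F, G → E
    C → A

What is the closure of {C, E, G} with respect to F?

Start with {C, E, G}.
C → A applies; add {A} → now {A, C, E, G}.
A → F applies; add {F} → now {A, C, E, F, G}.
No further FD applies.

{A, C, E, F, G}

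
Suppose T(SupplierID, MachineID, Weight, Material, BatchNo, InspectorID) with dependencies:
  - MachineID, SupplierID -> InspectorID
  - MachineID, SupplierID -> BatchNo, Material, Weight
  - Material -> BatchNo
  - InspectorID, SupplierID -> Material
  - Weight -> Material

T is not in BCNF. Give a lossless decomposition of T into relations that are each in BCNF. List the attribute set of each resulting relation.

Candidate key of the original relation: {MachineID, SupplierID}.
Within {BatchNo, InspectorID, MachineID, Material, SupplierID, Weight}: {Material}⁺ ∩ {BatchNo, InspectorID, MachineID, Material, SupplierID, Weight} = {BatchNo, Material}, not the whole set, so Material -> BatchNo violates BCNF; decompose into {BatchNo, Material} and {InspectorID, MachineID, Material, SupplierID, Weight}.
{BatchNo, Material} has no BCNF violation.
Within {InspectorID, MachineID, Material, SupplierID, Weight}: {InspectorID, SupplierID}⁺ ∩ {InspectorID, MachineID, Material, SupplierID, Weight} = {InspectorID, Material, SupplierID}, not the whole set, so InspectorID, SupplierID -> Material violates BCNF; decompose into {InspectorID, Material, SupplierID} and {InspectorID, MachineID, SupplierID, Weight}.
{InspectorID, Material, SupplierID} has no BCNF violation.
{InspectorID, MachineID, SupplierID, Weight} has no BCNF violation.

{BatchNo, Material}; {InspectorID, MachineID, SupplierID, Weight}; {InspectorID, Material, SupplierID}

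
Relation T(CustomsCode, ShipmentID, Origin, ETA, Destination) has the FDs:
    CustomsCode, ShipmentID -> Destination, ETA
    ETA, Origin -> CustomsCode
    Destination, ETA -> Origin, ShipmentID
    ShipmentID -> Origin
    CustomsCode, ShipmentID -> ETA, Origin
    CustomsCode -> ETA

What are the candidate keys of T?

{CustomsCode, Destination} is a candidate key since {CustomsCode, Destination}⁺ = {CustomsCode, Destination, ETA, Origin, ShipmentID} covers every attribute.
{CustomsCode, ShipmentID} is a candidate key since {CustomsCode, ShipmentID}⁺ = {CustomsCode, Destination, ETA, Origin, ShipmentID} covers every attribute.
{Destination, ETA} is a candidate key since {Destination, ETA}⁺ = {CustomsCode, Destination, ETA, Origin, ShipmentID} covers every attribute.
{ETA, ShipmentID} is a candidate key since {ETA, ShipmentID}⁺ = {CustomsCode, Destination, ETA, Origin, ShipmentID} covers every attribute.
Any other superkey properly contains one of these, so there are no further candidate keys.

{CustomsCode, Destination}, {CustomsCode, ShipmentID}, {Destination, ETA}, {ETA, ShipmentID}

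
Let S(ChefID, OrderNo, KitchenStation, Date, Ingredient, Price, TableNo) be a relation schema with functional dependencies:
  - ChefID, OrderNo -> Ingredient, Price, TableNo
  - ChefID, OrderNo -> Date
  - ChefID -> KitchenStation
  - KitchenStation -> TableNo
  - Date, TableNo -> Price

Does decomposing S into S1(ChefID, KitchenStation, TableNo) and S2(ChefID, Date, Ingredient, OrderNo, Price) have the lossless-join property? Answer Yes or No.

Yes

S1 ∩ S2 = {ChefID}; its closure under F is {ChefID, KitchenStation, TableNo}.
S1 is contained in that closure, so S1 ∩ S2 -> S1 holds and the join is lossless.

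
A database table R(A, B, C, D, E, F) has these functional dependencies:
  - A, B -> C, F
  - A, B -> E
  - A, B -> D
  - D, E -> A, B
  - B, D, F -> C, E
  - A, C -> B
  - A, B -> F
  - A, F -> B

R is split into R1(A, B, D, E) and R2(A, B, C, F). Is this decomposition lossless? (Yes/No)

Yes

Common attributes: {A, B}; their closure is {A, B, C, D, E, F}.
This includes all of R1, so the common attributes are a superkey of R1 — the join is lossless.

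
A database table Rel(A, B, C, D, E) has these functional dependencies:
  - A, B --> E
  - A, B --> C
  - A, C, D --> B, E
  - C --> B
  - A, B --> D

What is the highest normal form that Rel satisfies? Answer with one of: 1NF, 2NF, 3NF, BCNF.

3NF

Candidate keys: {A, B}, {A, C}. Prime attributes: {A, B, C}.
For C --> B we have {C}⁺ = {B, C}; {C} is not a superkey, so BCNF fails.
But every attribute on its right side ({B}) is prime, and the same holds for every other non-superkey FD, so 3NF still holds.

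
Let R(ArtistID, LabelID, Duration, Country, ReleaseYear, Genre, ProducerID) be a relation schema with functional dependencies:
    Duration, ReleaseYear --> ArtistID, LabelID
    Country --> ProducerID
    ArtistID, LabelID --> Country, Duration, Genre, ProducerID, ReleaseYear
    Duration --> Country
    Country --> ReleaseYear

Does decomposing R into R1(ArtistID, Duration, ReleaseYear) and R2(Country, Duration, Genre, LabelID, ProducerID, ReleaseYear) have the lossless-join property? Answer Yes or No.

R1 ∩ R2 = {Duration, ReleaseYear}; its closure under F is {ArtistID, Country, Duration, Genre, LabelID, ProducerID, ReleaseYear}.
Since R1 ⊆ {ArtistID, Country, Duration, Genre, LabelID, ProducerID, ReleaseYear}, the intersection is a superkey of R1; the decomposition is lossless.

Yes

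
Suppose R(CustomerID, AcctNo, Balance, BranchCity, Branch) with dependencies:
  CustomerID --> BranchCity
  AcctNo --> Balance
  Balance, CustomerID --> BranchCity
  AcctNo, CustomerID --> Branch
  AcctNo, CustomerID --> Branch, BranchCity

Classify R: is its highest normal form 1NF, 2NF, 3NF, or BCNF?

1NF

Candidate key: {AcctNo, CustomerID}. Prime attributes: {AcctNo, CustomerID}.
CustomerID --> BranchCity: {CustomerID}⁺ = {BranchCity, CustomerID}, which is not all of the attributes, so the left side is not a superkey — BCNF is violated.
CustomerID --> BranchCity determines the non-prime attribute {BranchCity} from a non-superkey — 3NF is violated.
The proper key subset {AcctNo} of {AcctNo, CustomerID} determines non-prime {Balance}, so the relation is not even in 2NF.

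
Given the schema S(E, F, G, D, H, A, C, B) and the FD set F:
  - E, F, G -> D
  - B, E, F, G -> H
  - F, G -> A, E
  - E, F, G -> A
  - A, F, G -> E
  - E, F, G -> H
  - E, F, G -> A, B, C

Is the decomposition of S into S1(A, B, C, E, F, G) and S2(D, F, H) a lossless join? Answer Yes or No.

No

S1 ∩ S2 = {F}; its closure under F is {F}.
S1 ⊄ {F} and S2 ⊄ {F}, so the split is lossy.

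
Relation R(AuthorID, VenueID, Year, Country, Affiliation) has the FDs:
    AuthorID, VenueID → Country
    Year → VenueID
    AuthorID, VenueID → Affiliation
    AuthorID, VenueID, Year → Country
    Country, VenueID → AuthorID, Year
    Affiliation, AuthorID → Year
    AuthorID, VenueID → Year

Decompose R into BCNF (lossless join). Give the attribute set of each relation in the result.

{Affiliation, AuthorID, Country, Year}; {VenueID, Year}

Candidate keys of the original relation: {Affiliation, AuthorID}, {AuthorID, VenueID}, {AuthorID, Year}, {Country, VenueID}, {Country, Year}.
Within {Affiliation, AuthorID, Country, VenueID, Year}: {Year}⁺ ∩ {Affiliation, AuthorID, Country, VenueID, Year} = {VenueID, Year}, not the whole set, so Year → VenueID violates BCNF; decompose into {VenueID, Year} and {Affiliation, AuthorID, Country, Year}.
{VenueID, Year} has no BCNF violation.
{Affiliation, AuthorID, Country, Year} has no BCNF violation.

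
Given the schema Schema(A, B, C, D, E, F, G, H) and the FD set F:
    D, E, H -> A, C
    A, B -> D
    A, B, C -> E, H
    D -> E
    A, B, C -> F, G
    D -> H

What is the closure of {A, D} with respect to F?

Start with {A, D}.
D -> E applies; add {E} → now {A, D, E}.
D -> H applies; add {H} → now {A, D, E, H}.
D, E, H -> A, C applies; add {C} → now {A, C, D, E, H}.
No further FD applies.

{A, C, D, E, H}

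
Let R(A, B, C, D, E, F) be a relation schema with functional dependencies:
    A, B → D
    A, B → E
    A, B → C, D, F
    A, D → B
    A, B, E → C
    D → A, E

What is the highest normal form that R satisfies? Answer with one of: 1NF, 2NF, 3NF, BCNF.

BCNF

Candidate keys: {A, B}, {D}. Prime attributes: {A, B, D}.
Every FD has a superkey on the left, so the relation is in BCNF.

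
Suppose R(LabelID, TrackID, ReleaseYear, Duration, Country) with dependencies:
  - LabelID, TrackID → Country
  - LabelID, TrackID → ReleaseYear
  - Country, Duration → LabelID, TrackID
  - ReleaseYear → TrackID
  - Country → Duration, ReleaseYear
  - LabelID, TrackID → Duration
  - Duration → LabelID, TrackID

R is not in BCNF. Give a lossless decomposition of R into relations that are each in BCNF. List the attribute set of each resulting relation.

{Country, Duration, LabelID, ReleaseYear}; {ReleaseYear, TrackID}

Candidate keys of the original relation: {Country}, {Duration}, {LabelID, ReleaseYear}, {LabelID, TrackID}.
Within {Country, Duration, LabelID, ReleaseYear, TrackID}: {ReleaseYear}⁺ ∩ {Country, Duration, LabelID, ReleaseYear, TrackID} = {ReleaseYear, TrackID}, not the whole set, so ReleaseYear → TrackID violates BCNF; decompose into {ReleaseYear, TrackID} and {Country, Duration, LabelID, ReleaseYear}.
{ReleaseYear, TrackID} is in BCNF.
{Country, Duration, LabelID, ReleaseYear} is in BCNF.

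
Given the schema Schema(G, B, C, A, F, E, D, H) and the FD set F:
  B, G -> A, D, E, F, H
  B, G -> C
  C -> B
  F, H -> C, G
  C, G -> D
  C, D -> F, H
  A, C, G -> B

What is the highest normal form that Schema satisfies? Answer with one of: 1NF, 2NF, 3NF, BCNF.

Candidate keys: {B, G}, {C, D}, {C, G}, {F, H}. Prime attributes: {B, C, D, F, G, H}.
For C -> B we have {C}⁺ = {B, C}; {C} is not a superkey, so BCNF fails.
Its right-hand attributes {B} are all prime, as are those of every other non-superkey FD — the relation is in 3NF.

3NF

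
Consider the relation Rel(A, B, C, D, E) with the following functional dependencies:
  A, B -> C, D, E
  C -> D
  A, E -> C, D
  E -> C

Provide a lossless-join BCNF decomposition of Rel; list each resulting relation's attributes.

Candidate key of the original relation: {A, B}.
Within {A, B, C, D, E}: {C}⁺ ∩ {A, B, C, D, E} = {C, D}, not the whole set, so C -> D violates BCNF; decompose into {C, D} and {A, B, C, E}.
{C, D} is in BCNF.
Within {A, B, C, E}: {A, E}⁺ ∩ {A, B, C, E} = {A, C, E}, not the whole set, so A, E -> C violates BCNF; decompose into {A, C, E} and {A, B, E}.
Within {A, C, E}: {E}⁺ ∩ {A, C, E} = {C, E}, not the whole set, so E -> C violates BCNF; decompose into {C, E} and {A, E}.
{C, E} is in BCNF.
{A, E} is in BCNF.
{A, B, E} is in BCNF.

{A, B, E}; {C, D}; {C, E}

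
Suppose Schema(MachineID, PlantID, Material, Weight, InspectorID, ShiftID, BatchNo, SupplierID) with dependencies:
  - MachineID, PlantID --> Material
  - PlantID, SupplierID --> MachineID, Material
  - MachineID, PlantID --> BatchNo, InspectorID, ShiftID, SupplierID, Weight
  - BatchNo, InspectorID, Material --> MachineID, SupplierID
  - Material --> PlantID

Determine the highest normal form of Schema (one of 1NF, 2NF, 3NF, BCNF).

Candidate keys: {BatchNo, InspectorID, Material}, {MachineID, Material}, {MachineID, PlantID}, {Material, SupplierID}, {PlantID, SupplierID}. Prime attributes: {BatchNo, InspectorID, MachineID, Material, PlantID, SupplierID}.
Material --> PlantID: {Material}⁺ = {Material, PlantID}, which is not all of the attributes, so the left side is not a superkey — BCNF is violated.
Its right-hand attributes {PlantID} are all prime, as are those of every other non-superkey FD — the relation is in 3NF.

3NF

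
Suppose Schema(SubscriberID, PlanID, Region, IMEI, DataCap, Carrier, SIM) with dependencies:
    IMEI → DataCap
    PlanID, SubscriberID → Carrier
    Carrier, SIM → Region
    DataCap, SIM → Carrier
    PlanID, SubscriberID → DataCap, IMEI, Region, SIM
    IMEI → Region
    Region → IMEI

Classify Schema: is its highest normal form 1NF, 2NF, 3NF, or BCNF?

Candidate key: {PlanID, SubscriberID}. Prime attributes: {PlanID, SubscriberID}.
IMEI → DataCap: {IMEI}⁺ = {DataCap, IMEI, Region}, which is not all of the attributes, so the left side is not a superkey — BCNF is violated.
Because {DataCap} is non-prime and the left side of IMEI → DataCap is not a superkey, the relation is not in 3NF.
No non-prime attribute depends on a proper subset of any candidate key, so 2NF holds.

2NF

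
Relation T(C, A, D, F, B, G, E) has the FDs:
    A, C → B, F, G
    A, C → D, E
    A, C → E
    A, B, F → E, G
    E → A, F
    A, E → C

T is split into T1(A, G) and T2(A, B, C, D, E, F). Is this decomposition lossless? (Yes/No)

No

Common attributes: {A}; their closure is {A}.
The closure covers neither T1 nor T2 entirely; the join is not lossless.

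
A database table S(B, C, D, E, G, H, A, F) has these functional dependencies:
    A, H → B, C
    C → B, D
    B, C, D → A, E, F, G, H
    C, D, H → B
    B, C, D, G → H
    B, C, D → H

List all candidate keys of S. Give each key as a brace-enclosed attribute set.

{A, H}, {C}

{C}⁺ = {A, B, C, D, E, F, G, H} — all of the relation — so {C} is a candidate key.
{A, H}⁺ = {A, B, C, D, E, F, G, H} — all of the relation — so {A, H} is a candidate key.
These are minimal and exhaustive — every other superkey contains one of them.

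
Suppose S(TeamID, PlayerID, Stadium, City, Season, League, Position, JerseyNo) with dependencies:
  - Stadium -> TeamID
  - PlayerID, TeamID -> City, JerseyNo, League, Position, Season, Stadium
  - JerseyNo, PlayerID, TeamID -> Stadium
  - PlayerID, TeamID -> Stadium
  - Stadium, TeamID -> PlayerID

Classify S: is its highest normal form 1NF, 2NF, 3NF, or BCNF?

Candidate keys: {PlayerID, TeamID}, {Stadium}. Prime attributes: {PlayerID, Stadium, TeamID}.
Every FD has a superkey on the left, so the relation is in BCNF.

BCNF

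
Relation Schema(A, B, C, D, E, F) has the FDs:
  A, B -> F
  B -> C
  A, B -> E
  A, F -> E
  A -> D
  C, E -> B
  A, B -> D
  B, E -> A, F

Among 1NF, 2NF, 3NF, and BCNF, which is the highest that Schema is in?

1NF

Candidate keys: {A, B}, {A, C, F}, {B, E}, {C, E}. Prime attributes: {A, B, C, E, F}.
B -> C breaks BCNF: {B}⁺ = {B, C}, so {B} is not a superkey.
A -> D has non-prime {D} on the right and a non-superkey on the left, so 3NF fails.
{A} is a proper subset of the key {A, B}, and {A}⁺ contains the non-prime attribute {D} — a partial dependency, so 2NF is violated.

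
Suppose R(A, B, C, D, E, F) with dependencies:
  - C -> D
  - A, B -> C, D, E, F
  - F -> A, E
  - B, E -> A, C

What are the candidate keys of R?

{A, B}, {B, E}, {B, F}

No FD produces {B}, so it must be in every candidate key.
Closure of {A, B} is {A, B, C, D, E, F}, the whole schema; {A, B} is a candidate key.
Closure of {B, E} is {A, B, C, D, E, F}, the whole schema; {B, E} is a candidate key.
Closure of {B, F} is {A, B, C, D, E, F}, the whole schema; {B, F} is a candidate key.
Any other superkey properly contains one of these, so there are no further candidate keys.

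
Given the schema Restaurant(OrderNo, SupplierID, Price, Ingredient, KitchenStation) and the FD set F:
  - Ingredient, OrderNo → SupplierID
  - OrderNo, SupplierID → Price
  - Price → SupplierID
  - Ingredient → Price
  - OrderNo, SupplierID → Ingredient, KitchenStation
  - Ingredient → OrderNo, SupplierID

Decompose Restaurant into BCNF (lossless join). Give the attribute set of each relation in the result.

Candidate keys of the original relation: {Ingredient}, {OrderNo, Price}, {OrderNo, SupplierID}.
In {Ingredient, KitchenStation, OrderNo, Price, SupplierID}, {Price} is not a superkey ({Price}⁺ restricted to this set is {Price, SupplierID}), so split on Price → SupplierID into {Price, SupplierID} and {Ingredient, KitchenStation, OrderNo, Price}.
{Price, SupplierID}: every determinant is a superkey — BCNF.
{Ingredient, KitchenStation, OrderNo, Price}: every determinant is a superkey — BCNF.

{Ingredient, KitchenStation, OrderNo, Price}; {Price, SupplierID}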